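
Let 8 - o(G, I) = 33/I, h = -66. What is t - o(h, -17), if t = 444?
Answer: 7379/17 ≈ 434.06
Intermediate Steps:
o(G, I) = 8 - 33/I
t - o(h, -17) = 444 - (8 - 33/(-17)) = 444 - (8 - 33*(-1/17)) = 444 - (8 + 33/17) = 444 - 1*169/17 = 444 - 169/17 = 7379/17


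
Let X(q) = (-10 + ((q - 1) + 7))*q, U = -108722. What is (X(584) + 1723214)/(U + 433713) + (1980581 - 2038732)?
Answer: -18896489707/324991 ≈ -58145.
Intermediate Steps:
X(q) = q*(-4 + q) (X(q) = (-10 + ((-1 + q) + 7))*q = (-10 + (6 + q))*q = (-4 + q)*q = q*(-4 + q))
(X(584) + 1723214)/(U + 433713) + (1980581 - 2038732) = (584*(-4 + 584) + 1723214)/(-108722 + 433713) + (1980581 - 2038732) = (584*580 + 1723214)/324991 - 58151 = (338720 + 1723214)*(1/324991) - 58151 = 2061934*(1/324991) - 58151 = 2061934/324991 - 58151 = -18896489707/324991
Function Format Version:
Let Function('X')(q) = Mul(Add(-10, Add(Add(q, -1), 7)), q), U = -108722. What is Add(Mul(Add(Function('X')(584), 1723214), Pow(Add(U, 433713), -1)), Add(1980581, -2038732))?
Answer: Rational(-18896489707, 324991) ≈ -58145.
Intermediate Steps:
Function('X')(q) = Mul(q, Add(-4, q)) (Function('X')(q) = Mul(Add(-10, Add(Add(-1, q), 7)), q) = Mul(Add(-10, Add(6, q)), q) = Mul(Add(-4, q), q) = Mul(q, Add(-4, q)))
Add(Mul(Add(Function('X')(584), 1723214), Pow(Add(U, 433713), -1)), Add(1980581, -2038732)) = Add(Mul(Add(Mul(584, Add(-4, 584)), 1723214), Pow(Add(-108722, 433713), -1)), Add(1980581, -2038732)) = Add(Mul(Add(Mul(584, 580), 1723214), Pow(324991, -1)), -58151) = Add(Mul(Add(338720, 1723214), Rational(1, 324991)), -58151) = Add(Mul(2061934, Rational(1, 324991)), -58151) = Add(Rational(2061934, 324991), -58151) = Rational(-18896489707, 324991)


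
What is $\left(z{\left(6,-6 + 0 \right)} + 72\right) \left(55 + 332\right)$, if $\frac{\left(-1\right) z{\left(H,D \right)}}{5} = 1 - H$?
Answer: $37539$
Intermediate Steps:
$z{\left(H,D \right)} = -5 + 5 H$ ($z{\left(H,D \right)} = - 5 \left(1 - H\right) = -5 + 5 H$)
$\left(z{\left(6,-6 + 0 \right)} + 72\right) \left(55 + 332\right) = \left(\left(-5 + 5 \cdot 6\right) + 72\right) \left(55 + 332\right) = \left(\left(-5 + 30\right) + 72\right) 387 = \left(25 + 72\right) 387 = 97 \cdot 387 = 37539$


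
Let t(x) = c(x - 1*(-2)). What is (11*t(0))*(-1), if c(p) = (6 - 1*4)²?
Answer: -44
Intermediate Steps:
c(p) = 4 (c(p) = (6 - 4)² = 2² = 4)
t(x) = 4
(11*t(0))*(-1) = (11*4)*(-1) = 44*(-1) = -44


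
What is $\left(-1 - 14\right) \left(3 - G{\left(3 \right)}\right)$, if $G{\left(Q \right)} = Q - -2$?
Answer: $30$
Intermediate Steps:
$G{\left(Q \right)} = 2 + Q$ ($G{\left(Q \right)} = Q + 2 = 2 + Q$)
$\left(-1 - 14\right) \left(3 - G{\left(3 \right)}\right) = \left(-1 - 14\right) \left(3 - \left(2 + 3\right)\right) = - 15 \left(3 - 5\right) = \left(-15\right) \left(-2\right) = 30$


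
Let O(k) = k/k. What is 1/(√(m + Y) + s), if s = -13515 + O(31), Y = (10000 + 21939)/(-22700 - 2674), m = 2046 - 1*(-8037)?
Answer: -342904236/4633752031201 - √6491027049522/4633752031201 ≈ -7.4551e-5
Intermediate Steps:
O(k) = 1
m = 10083 (m = 2046 + 8037 = 10083)
Y = -31939/25374 (Y = 31939/(-25374) = 31939*(-1/25374) = -31939/25374 ≈ -1.2587)
s = -13514 (s = -13515 + 1 = -13514)
1/(√(m + Y) + s) = 1/(√(10083 - 31939/25374) - 13514) = 1/(√(255814103/25374) - 13514) = 1/(√6491027049522/25374 - 13514) = 1/(-13514 + √6491027049522/25374)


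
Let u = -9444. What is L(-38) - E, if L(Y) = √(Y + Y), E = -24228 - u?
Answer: 14784 + 2*I*√19 ≈ 14784.0 + 8.7178*I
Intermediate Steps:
E = -14784 (E = -24228 - 1*(-9444) = -24228 + 9444 = -14784)
L(Y) = √2*√Y (L(Y) = √(2*Y) = √2*√Y)
L(-38) - E = √2*√(-38) - 1*(-14784) = √2*(I*√38) + 14784 = 2*I*√19 + 14784 = 14784 + 2*I*√19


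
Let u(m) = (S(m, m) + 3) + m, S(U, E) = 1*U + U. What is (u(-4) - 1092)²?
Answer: 1212201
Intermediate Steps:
S(U, E) = 2*U (S(U, E) = U + U = 2*U)
u(m) = 3 + 3*m (u(m) = (2*m + 3) + m = (3 + 2*m) + m = 3 + 3*m)
(u(-4) - 1092)² = ((3 + 3*(-4)) - 1092)² = ((3 - 12) - 1092)² = (-9 - 1092)² = (-1101)² = 1212201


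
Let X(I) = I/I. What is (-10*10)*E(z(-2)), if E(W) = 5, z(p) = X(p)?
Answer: -500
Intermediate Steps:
X(I) = 1
z(p) = 1
(-10*10)*E(z(-2)) = -10*10*5 = -100*5 = -500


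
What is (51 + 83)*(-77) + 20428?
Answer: 10110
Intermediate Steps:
(51 + 83)*(-77) + 20428 = 134*(-77) + 20428 = -10318 + 20428 = 10110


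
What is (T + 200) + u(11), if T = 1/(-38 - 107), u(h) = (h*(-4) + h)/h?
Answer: 28564/145 ≈ 196.99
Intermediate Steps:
u(h) = -3 (u(h) = (-4*h + h)/h = (-3*h)/h = -3)
T = -1/145 (T = 1/(-145) = -1/145 ≈ -0.0068966)
(T + 200) + u(11) = (-1/145 + 200) - 3 = 28999/145 - 3 = 28564/145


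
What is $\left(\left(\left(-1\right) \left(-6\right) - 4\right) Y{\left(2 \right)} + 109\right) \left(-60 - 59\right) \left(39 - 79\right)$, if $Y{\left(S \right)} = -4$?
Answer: $480760$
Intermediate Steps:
$\left(\left(\left(-1\right) \left(-6\right) - 4\right) Y{\left(2 \right)} + 109\right) \left(-60 - 59\right) \left(39 - 79\right) = \left(\left(\left(-1\right) \left(-6\right) - 4\right) \left(-4\right) + 109\right) \left(-60 - 59\right) \left(39 - 79\right) = \left(\left(6 - 4\right) \left(-4\right) + 109\right) \left(\left(-119\right) \left(-40\right)\right) = \left(2 \left(-4\right) + 109\right) 4760 = \left(-8 + 109\right) 4760 = 101 \cdot 4760 = 480760$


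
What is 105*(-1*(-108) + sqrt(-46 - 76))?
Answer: 11340 + 105*I*sqrt(122) ≈ 11340.0 + 1159.8*I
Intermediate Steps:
105*(-1*(-108) + sqrt(-46 - 76)) = 105*(108 + sqrt(-122)) = 105*(108 + I*sqrt(122)) = 11340 + 105*I*sqrt(122)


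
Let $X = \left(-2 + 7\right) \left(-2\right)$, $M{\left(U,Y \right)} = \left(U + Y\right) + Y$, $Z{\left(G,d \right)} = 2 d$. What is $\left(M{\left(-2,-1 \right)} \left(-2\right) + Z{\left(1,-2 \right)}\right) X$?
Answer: $-40$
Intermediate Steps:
$M{\left(U,Y \right)} = U + 2 Y$
$X = -10$ ($X = 5 \left(-2\right) = -10$)
$\left(M{\left(-2,-1 \right)} \left(-2\right) + Z{\left(1,-2 \right)}\right) X = \left(\left(-2 + 2 \left(-1\right)\right) \left(-2\right) + 2 \left(-2\right)\right) \left(-10\right) = \left(\left(-2 - 2\right) \left(-2\right) - 4\right) \left(-10\right) = \left(\left(-4\right) \left(-2\right) - 4\right) \left(-10\right) = \left(8 - 4\right) \left(-10\right) = 4 \left(-10\right) = -40$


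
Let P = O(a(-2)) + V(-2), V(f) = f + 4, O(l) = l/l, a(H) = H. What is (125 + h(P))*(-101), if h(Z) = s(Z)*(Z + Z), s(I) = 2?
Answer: -13837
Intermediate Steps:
O(l) = 1
V(f) = 4 + f
P = 3 (P = 1 + (4 - 2) = 1 + 2 = 3)
h(Z) = 4*Z (h(Z) = 2*(Z + Z) = 2*(2*Z) = 4*Z)
(125 + h(P))*(-101) = (125 + 4*3)*(-101) = (125 + 12)*(-101) = 137*(-101) = -13837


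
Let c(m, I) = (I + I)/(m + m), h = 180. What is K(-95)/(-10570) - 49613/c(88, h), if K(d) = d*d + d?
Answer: -1153740887/47565 ≈ -24256.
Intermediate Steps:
K(d) = d + d² (K(d) = d² + d = d + d²)
c(m, I) = I/m (c(m, I) = (2*I)/((2*m)) = (2*I)*(1/(2*m)) = I/m)
K(-95)/(-10570) - 49613/c(88, h) = -95*(1 - 95)/(-10570) - 49613/(180/88) = -95*(-94)*(-1/10570) - 49613/(180*(1/88)) = 8930*(-1/10570) - 49613/45/22 = -893/1057 - 49613*22/45 = -893/1057 - 1091486/45 = -1153740887/47565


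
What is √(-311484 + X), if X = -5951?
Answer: I*√317435 ≈ 563.41*I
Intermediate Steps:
√(-311484 + X) = √(-311484 - 5951) = √(-317435) = I*√317435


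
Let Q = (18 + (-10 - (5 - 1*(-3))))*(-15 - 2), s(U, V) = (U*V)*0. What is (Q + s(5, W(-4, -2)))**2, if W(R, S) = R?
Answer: 0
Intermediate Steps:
s(U, V) = 0
Q = 0 (Q = (18 + (-10 - (5 + 3)))*(-17) = (18 + (-10 - 1*8))*(-17) = (18 + (-10 - 8))*(-17) = (18 - 18)*(-17) = 0*(-17) = 0)
(Q + s(5, W(-4, -2)))**2 = (0 + 0)**2 = 0**2 = 0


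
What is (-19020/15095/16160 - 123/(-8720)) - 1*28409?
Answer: -75536473257401/2658893680 ≈ -28409.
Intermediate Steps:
(-19020/15095/16160 - 123/(-8720)) - 1*28409 = (-19020*1/15095*(1/16160) - 123*(-1/8720)) - 28409 = (-3804/3019*1/16160 + 123/8720) - 28409 = (-951/12196760 + 123/8720) - 28409 = 37297719/2658893680 - 28409 = -75536473257401/2658893680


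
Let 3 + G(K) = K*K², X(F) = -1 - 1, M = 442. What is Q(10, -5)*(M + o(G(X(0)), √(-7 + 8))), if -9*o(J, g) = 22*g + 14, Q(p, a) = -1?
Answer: -438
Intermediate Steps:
X(F) = -2
G(K) = -3 + K³ (G(K) = -3 + K*K² = -3 + K³)
o(J, g) = -14/9 - 22*g/9 (o(J, g) = -(22*g + 14)/9 = -(14 + 22*g)/9 = -14/9 - 22*g/9)
Q(10, -5)*(M + o(G(X(0)), √(-7 + 8))) = -(442 + (-14/9 - 22*√(-7 + 8)/9)) = -(442 + (-14/9 - 22*√1/9)) = -(442 + (-14/9 - 22/9*1)) = -(442 + (-14/9 - 22/9)) = -(442 - 4) = -1*438 = -438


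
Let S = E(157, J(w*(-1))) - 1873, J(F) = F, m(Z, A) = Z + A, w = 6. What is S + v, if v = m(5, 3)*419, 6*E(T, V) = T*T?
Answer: 33523/6 ≈ 5587.2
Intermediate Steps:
m(Z, A) = A + Z
E(T, V) = T**2/6 (E(T, V) = (T*T)/6 = T**2/6)
v = 3352 (v = (3 + 5)*419 = 8*419 = 3352)
S = 13411/6 (S = (1/6)*157**2 - 1873 = (1/6)*24649 - 1873 = 24649/6 - 1873 = 13411/6 ≈ 2235.2)
S + v = 13411/6 + 3352 = 33523/6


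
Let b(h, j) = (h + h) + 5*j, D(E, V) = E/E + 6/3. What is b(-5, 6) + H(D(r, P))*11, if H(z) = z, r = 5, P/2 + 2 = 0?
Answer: 53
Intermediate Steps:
P = -4 (P = -4 + 2*0 = -4 + 0 = -4)
D(E, V) = 3 (D(E, V) = 1 + 6*(⅓) = 1 + 2 = 3)
b(h, j) = 2*h + 5*j
b(-5, 6) + H(D(r, P))*11 = (2*(-5) + 5*6) + 3*11 = (-10 + 30) + 33 = 20 + 33 = 53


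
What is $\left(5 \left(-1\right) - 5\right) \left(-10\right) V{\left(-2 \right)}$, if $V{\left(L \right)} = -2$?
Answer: $-200$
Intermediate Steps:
$\left(5 \left(-1\right) - 5\right) \left(-10\right) V{\left(-2 \right)} = \left(5 \left(-1\right) - 5\right) \left(-10\right) \left(-2\right) = \left(-5 - 5\right) \left(-10\right) \left(-2\right) = \left(-10\right) \left(-10\right) \left(-2\right) = 100 \left(-2\right) = -200$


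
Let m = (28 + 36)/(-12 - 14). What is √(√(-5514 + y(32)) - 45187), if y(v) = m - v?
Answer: √(-7636603 + 13*I*√937690)/13 ≈ 0.17521 + 212.57*I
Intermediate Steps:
m = -32/13 (m = 64/(-26) = 64*(-1/26) = -32/13 ≈ -2.4615)
y(v) = -32/13 - v
√(√(-5514 + y(32)) - 45187) = √(√(-5514 + (-32/13 - 1*32)) - 45187) = √(√(-5514 + (-32/13 - 32)) - 45187) = √(√(-5514 - 448/13) - 45187) = √(√(-72130/13) - 45187) = √(I*√937690/13 - 45187) = √(-45187 + I*√937690/13)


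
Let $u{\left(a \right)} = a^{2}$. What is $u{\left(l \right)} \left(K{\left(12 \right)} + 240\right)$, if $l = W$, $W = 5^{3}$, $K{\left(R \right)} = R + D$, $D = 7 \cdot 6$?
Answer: $4593750$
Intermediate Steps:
$D = 42$
$K{\left(R \right)} = 42 + R$ ($K{\left(R \right)} = R + 42 = 42 + R$)
$W = 125$
$l = 125$
$u{\left(l \right)} \left(K{\left(12 \right)} + 240\right) = 125^{2} \left(\left(42 + 12\right) + 240\right) = 15625 \left(54 + 240\right) = 15625 \cdot 294 = 4593750$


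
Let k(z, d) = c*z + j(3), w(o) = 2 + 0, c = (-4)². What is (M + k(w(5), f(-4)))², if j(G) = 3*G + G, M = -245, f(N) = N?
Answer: 40401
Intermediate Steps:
c = 16
w(o) = 2
j(G) = 4*G
k(z, d) = 12 + 16*z (k(z, d) = 16*z + 4*3 = 16*z + 12 = 12 + 16*z)
(M + k(w(5), f(-4)))² = (-245 + (12 + 16*2))² = (-245 + (12 + 32))² = (-245 + 44)² = (-201)² = 40401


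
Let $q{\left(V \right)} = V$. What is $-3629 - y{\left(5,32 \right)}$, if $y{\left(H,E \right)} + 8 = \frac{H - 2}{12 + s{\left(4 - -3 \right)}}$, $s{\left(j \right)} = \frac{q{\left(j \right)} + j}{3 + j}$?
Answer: $- \frac{242622}{67} \approx -3621.2$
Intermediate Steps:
$s{\left(j \right)} = \frac{2 j}{3 + j}$ ($s{\left(j \right)} = \frac{j + j}{3 + j} = \frac{2 j}{3 + j}$)
$y{\left(H,E \right)} = - \frac{546}{67} + \frac{5 H}{67}$ ($y{\left(H,E \right)} = -8 + \frac{H - 2}{12 + \frac{2 \left(4 - -3\right)}{3 + \left(4 - -3\right)}} = -8 + \frac{-2 + H}{12 + \frac{2 \left(4 + 3\right)}{3 + \left(4 + 3\right)}} = -8 + \frac{-2 + H}{12 + 2 \cdot 7 \frac{1}{3 + 7}} = -8 + \frac{-2 + H}{12 + 2 \cdot 7 \cdot \frac{1}{10}} = -8 + \frac{-2 + H}{12 + \frac{7}{5}} = -8 + \frac{-2 + H}{\frac{67}{5}} = -8 + \left(-2 + H\right) \frac{5}{67} = -8 + \left(- \frac{10}{67} + \frac{5 H}{67}\right) = - \frac{546}{67} + \frac{5 H}{67}$)
$-3629 - y{\left(5,32 \right)} = -3629 - \left(- \frac{546}{67} + \frac{5}{67} \cdot 5\right) = -3629 - \left(- \frac{546}{67} + \frac{25}{67}\right) = -3629 - - \frac{521}{67} = -3629 + \frac{521}{67} = - \frac{242622}{67}$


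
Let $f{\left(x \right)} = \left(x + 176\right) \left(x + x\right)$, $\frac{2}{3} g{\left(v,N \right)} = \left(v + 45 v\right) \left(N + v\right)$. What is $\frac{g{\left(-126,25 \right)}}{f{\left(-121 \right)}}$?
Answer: $- \frac{439047}{6655} \approx -65.973$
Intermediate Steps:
$g{\left(v,N \right)} = 69 v \left(N + v\right)$ ($g{\left(v,N \right)} = \frac{3 \left(v + 45 v\right) \left(N + v\right)}{2} = \frac{3 \cdot 46 v \left(N + v\right)}{2} = 69 v \left(N + v\right)$)
$f{\left(x \right)} = 2 x \left(176 + x\right)$ ($f{\left(x \right)} = \left(176 + x\right) 2 x = 2 x \left(176 + x\right)$)
$\frac{g{\left(-126,25 \right)}}{f{\left(-121 \right)}} = \frac{69 \left(-126\right) \left(25 - 126\right)}{2 \left(-121\right) \left(176 - 121\right)} = \frac{69 \left(-126\right) \left(-101\right)}{2 \left(-121\right) 55} = \frac{878094}{-13310} = 878094 \left(- \frac{1}{13310}\right) = - \frac{439047}{6655}$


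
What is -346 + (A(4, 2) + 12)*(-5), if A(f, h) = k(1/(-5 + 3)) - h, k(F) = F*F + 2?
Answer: -1629/4 ≈ -407.25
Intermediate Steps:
k(F) = 2 + F**2 (k(F) = F**2 + 2 = 2 + F**2)
A(f, h) = 9/4 - h (A(f, h) = (2 + (1/(-5 + 3))**2) - h = (2 + (1/(-2))**2) - h = (2 + (-1/2)**2) - h = (2 + 1/4) - h = 9/4 - h)
-346 + (A(4, 2) + 12)*(-5) = -346 + ((9/4 - 1*2) + 12)*(-5) = -346 + ((9/4 - 2) + 12)*(-5) = -346 + (1/4 + 12)*(-5) = -346 + (49/4)*(-5) = -346 - 245/4 = -1629/4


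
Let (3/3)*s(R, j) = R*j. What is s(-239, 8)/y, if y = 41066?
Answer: -956/20533 ≈ -0.046559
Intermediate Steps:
s(R, j) = R*j
s(-239, 8)/y = -239*8/41066 = -1912*1/41066 = -956/20533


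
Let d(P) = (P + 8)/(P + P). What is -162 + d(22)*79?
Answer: -2379/22 ≈ -108.14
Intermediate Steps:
d(P) = (8 + P)/(2*P) (d(P) = (8 + P)/((2*P)) = (8 + P)*(1/(2*P)) = (8 + P)/(2*P))
-162 + d(22)*79 = -162 + ((½)*(8 + 22)/22)*79 = -162 + ((½)*(1/22)*30)*79 = -162 + (15/22)*79 = -162 + 1185/22 = -2379/22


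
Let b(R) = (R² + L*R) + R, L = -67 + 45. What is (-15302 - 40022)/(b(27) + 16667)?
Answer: -55324/16829 ≈ -3.2874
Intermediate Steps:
L = -22
b(R) = R² - 21*R (b(R) = (R² - 22*R) + R = R² - 21*R)
(-15302 - 40022)/(b(27) + 16667) = (-15302 - 40022)/(27*(-21 + 27) + 16667) = -55324/(27*6 + 16667) = -55324/(162 + 16667) = -55324/16829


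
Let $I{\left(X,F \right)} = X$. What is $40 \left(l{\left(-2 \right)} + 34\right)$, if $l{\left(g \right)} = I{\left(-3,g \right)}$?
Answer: $1240$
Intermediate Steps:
$l{\left(g \right)} = -3$
$40 \left(l{\left(-2 \right)} + 34\right) = 40 \left(-3 + 34\right) = 40 \cdot 31 = 1240$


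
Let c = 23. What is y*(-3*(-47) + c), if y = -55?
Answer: -9020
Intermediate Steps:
y*(-3*(-47) + c) = -55*(-3*(-47) + 23) = -55*(141 + 23) = -55*164 = -9020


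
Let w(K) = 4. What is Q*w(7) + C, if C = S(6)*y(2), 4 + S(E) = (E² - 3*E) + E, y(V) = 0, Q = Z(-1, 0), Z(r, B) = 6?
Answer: 24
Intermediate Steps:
Q = 6
S(E) = -4 + E² - 2*E (S(E) = -4 + ((E² - 3*E) + E) = -4 + (E² - 2*E) = -4 + E² - 2*E)
C = 0 (C = (-4 + 6² - 2*6)*0 = (-4 + 36 - 12)*0 = 20*0 = 0)
Q*w(7) + C = 6*4 + 0 = 24 + 0 = 24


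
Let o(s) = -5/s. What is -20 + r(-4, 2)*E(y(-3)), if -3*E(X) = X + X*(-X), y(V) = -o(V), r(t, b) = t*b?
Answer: -860/27 ≈ -31.852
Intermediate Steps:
r(t, b) = b*t
y(V) = 5/V (y(V) = -(-5)/V = 5/V)
E(X) = -X/3 + X²/3 (E(X) = -(X + X*(-X))/3 = -(X - X²)/3 = -X/3 + X²/3)
-20 + r(-4, 2)*E(y(-3)) = -20 + (2*(-4))*((5/(-3))*(-1 + 5/(-3))/3) = -20 - 8*5*(-⅓)*(-1 + 5*(-⅓))/3 = -20 - 8*(-5)*(-1 - 5/3)/(3*3) = -20 - 8*(-5)*(-8)/(3*3*3) = -20 - 8*40/27 = -20 - 320/27 = -860/27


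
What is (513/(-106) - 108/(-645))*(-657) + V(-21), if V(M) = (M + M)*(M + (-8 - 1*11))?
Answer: 108243903/22790 ≈ 4749.6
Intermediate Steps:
V(M) = 2*M*(-19 + M) (V(M) = (2*M)*(M + (-8 - 11)) = (2*M)*(M - 19) = (2*M)*(-19 + M) = 2*M*(-19 + M))
(513/(-106) - 108/(-645))*(-657) + V(-21) = (513/(-106) - 108/(-645))*(-657) + 2*(-21)*(-19 - 21) = (513*(-1/106) - 108*(-1/645))*(-657) + 2*(-21)*(-40) = (-513/106 + 36/215)*(-657) + 1680 = -106479/22790*(-657) + 1680 = 69956703/22790 + 1680 = 108243903/22790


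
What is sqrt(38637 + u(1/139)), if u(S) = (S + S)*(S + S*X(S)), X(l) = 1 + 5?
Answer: sqrt(746505491)/139 ≈ 196.56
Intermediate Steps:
X(l) = 6
u(S) = 14*S**2 (u(S) = (S + S)*(S + S*6) = (2*S)*(S + 6*S) = (2*S)*(7*S) = 14*S**2)
sqrt(38637 + u(1/139)) = sqrt(38637 + 14*(1/139)**2) = sqrt(38637 + 14*(1/19321)) = sqrt(38637 + 14/19321) = sqrt(746505491/19321) = sqrt(746505491)/139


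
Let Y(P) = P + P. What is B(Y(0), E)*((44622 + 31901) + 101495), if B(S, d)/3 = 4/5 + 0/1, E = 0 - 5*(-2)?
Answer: 2136216/5 ≈ 4.2724e+5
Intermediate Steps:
Y(P) = 2*P
E = 10 (E = 0 + 10 = 10)
B(S, d) = 12/5 (B(S, d) = 3*(4/5 + 0/1) = 3*(4*(⅕) + 0*1) = 3*(⅘ + 0) = 3*(⅘) = 12/5)
B(Y(0), E)*((44622 + 31901) + 101495) = 12*((44622 + 31901) + 101495)/5 = 12*(76523 + 101495)/5 = (12/5)*178018 = 2136216/5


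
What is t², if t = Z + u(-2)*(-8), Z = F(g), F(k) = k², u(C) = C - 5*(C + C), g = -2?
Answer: 19600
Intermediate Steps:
u(C) = -9*C (u(C) = C - 10*C = -9*C)
Z = 4 (Z = (-2)² = 4)
t = -140 (t = 4 - 9*(-2)*(-8) = 4 + 18*(-8) = 4 - 144 = -140)
t² = (-140)² = 19600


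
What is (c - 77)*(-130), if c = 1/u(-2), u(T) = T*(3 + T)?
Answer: 10075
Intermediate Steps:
c = -½ (c = 1/(-2*(3 - 2)) = 1/(-2*1) = 1/(-2) = -½ ≈ -0.50000)
(c - 77)*(-130) = (-½ - 77)*(-130) = -155/2*(-130) = 10075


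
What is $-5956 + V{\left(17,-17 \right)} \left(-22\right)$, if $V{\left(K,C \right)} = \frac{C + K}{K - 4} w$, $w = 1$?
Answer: $-5956$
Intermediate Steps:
$V{\left(K,C \right)} = \frac{C + K}{-4 + K}$ ($V{\left(K,C \right)} = \frac{C + K}{K - 4} \cdot 1 = \frac{C + K}{-4 + K} 1 = \frac{C + K}{-4 + K}$)
$-5956 + V{\left(17,-17 \right)} \left(-22\right) = -5956 + \frac{-17 + 17}{-4 + 17} \left(-22\right) = -5956 + \frac{1}{13} \cdot 0 \left(-22\right) = -5956 + 0 \left(-22\right) = -5956 + 0 = -5956$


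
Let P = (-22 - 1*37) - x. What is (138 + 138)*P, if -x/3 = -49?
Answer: -56856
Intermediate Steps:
x = 147 (x = -3*(-49) = 147)
P = -206 (P = (-22 - 1*37) - 1*147 = (-22 - 37) - 147 = -59 - 147 = -206)
(138 + 138)*P = (138 + 138)*(-206) = 276*(-206) = -56856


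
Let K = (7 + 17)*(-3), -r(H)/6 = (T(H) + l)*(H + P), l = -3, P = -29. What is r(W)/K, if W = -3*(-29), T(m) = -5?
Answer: -116/3 ≈ -38.667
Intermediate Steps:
W = 87
r(H) = -1392 + 48*H (r(H) = -6*(-5 - 3)*(H - 29) = -(-48)*(-29 + H) = -6*(232 - 8*H) = -1392 + 48*H)
K = -72 (K = 24*(-3) = -72)
r(W)/K = (-1392 + 48*87)/(-72) = (-1392 + 4176)*(-1/72) = 2784*(-1/72) = -116/3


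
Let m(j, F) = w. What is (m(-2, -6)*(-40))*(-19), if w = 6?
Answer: 4560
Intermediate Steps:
m(j, F) = 6
(m(-2, -6)*(-40))*(-19) = (6*(-40))*(-19) = -240*(-19) = 4560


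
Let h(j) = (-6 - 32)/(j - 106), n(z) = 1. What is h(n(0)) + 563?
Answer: 59153/105 ≈ 563.36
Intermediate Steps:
h(j) = -38/(-106 + j)
h(n(0)) + 563 = -38/(-106 + 1) + 563 = -38/(-105) + 563 = -38*(-1/105) + 563 = 38/105 + 563 = 59153/105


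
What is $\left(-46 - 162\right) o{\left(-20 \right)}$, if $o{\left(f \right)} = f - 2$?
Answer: $4576$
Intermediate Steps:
$o{\left(f \right)} = -2 + f$
$\left(-46 - 162\right) o{\left(-20 \right)} = \left(-46 - 162\right) \left(-2 - 20\right) = \left(-208\right) \left(-22\right) = 4576$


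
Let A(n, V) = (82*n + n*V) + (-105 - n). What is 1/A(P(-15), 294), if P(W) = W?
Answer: -1/5730 ≈ -0.00017452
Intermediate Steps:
A(n, V) = -105 + 81*n + V*n (A(n, V) = (82*n + V*n) + (-105 - n) = -105 + 81*n + V*n)
1/A(P(-15), 294) = 1/(-105 + 81*(-15) + 294*(-15)) = 1/(-105 - 1215 - 4410) = 1/(-5730) = -1/5730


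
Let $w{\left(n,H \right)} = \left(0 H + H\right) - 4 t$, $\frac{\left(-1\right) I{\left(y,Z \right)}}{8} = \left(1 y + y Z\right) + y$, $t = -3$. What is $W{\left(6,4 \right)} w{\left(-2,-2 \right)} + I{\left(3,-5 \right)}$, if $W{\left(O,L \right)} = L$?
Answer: $112$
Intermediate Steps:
$I{\left(y,Z \right)} = - 16 y - 8 Z y$ ($I{\left(y,Z \right)} = - 8 \left(\left(1 y + y Z\right) + y\right) = - 8 \left(\left(y + Z y\right) + y\right) = - 8 \left(2 y + Z y\right) = - 16 y - 8 Z y$)
$w{\left(n,H \right)} = 12 + H$ ($w{\left(n,H \right)} = \left(0 H + H\right) - -12 = \left(0 + H\right) + 12 = H + 12 = 12 + H$)
$W{\left(6,4 \right)} w{\left(-2,-2 \right)} + I{\left(3,-5 \right)} = 4 \left(12 - 2\right) - 24 \left(2 - 5\right) = 4 \cdot 10 - 24 \left(-3\right) = 40 + 72 = 112$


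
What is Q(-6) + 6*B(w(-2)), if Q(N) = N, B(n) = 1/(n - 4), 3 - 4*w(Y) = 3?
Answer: -15/2 ≈ -7.5000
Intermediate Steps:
w(Y) = 0 (w(Y) = 3/4 - 1/4*3 = 3/4 - 3/4 = 0)
B(n) = 1/(-4 + n)
Q(-6) + 6*B(w(-2)) = -6 + 6/(-4 + 0) = -6 + 6/(-4) = -6 + 6*(-1/4) = -6 - 3/2 = -15/2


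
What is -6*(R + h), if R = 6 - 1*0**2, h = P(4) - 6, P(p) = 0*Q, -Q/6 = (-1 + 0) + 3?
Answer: 0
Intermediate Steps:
Q = -12 (Q = -6*((-1 + 0) + 3) = -6*(-1 + 3) = -6*2 = -12)
P(p) = 0 (P(p) = 0*(-12) = 0)
h = -6 (h = 0 - 6 = -6)
R = 6 (R = 6 - 1*0 = 6 + 0 = 6)
-6*(R + h) = -6*(6 - 6) = -6*0 = 0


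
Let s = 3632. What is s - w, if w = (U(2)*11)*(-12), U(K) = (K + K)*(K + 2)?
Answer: 5744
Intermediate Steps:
U(K) = 2*K*(2 + K) (U(K) = (2*K)*(2 + K) = 2*K*(2 + K))
w = -2112 (w = ((2*2*(2 + 2))*11)*(-12) = ((2*2*4)*11)*(-12) = (16*11)*(-12) = 176*(-12) = -2112)
s - w = 3632 - 1*(-2112) = 3632 + 2112 = 5744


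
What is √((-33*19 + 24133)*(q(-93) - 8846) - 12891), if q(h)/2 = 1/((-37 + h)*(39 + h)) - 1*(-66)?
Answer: 2*I*√17525698874385/585 ≈ 14312.0*I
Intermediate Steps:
q(h) = 132 + 2/((-37 + h)*(39 + h)) (q(h) = 2*(1/((-37 + h)*(39 + h)) - 1*(-66)) = 2*(1/((-37 + h)*(39 + h)) + 66) = 2*(66 + 1/((-37 + h)*(39 + h))) = 132 + 2/((-37 + h)*(39 + h)))
√((-33*19 + 24133)*(q(-93) - 8846) - 12891) = √((-33*19 + 24133)*(2*(-95237 + 66*(-93)² + 132*(-93))/(-1443 + (-93)² + 2*(-93)) - 8846) - 12891) = √((-627 + 24133)*(2*(-95237 + 66*8649 - 12276)/(-1443 + 8649 - 186) - 8846) - 12891) = √(23506*(2*(-95237 + 570834 - 12276)/7020 - 8846) - 12891) = √(23506*(2*(1/7020)*463321 - 8846) - 12891) = √(23506*(463321/3510 - 8846) - 12891) = √(23506*(-30586139/3510) - 12891) = √(-359478891667/1755 - 12891) = √(-359501515372/1755) = 2*I*√17525698874385/585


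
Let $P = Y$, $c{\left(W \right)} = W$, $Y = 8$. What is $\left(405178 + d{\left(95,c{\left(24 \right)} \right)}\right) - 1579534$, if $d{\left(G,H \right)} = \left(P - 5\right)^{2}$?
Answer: $-1174347$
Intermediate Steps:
$P = 8$
$d{\left(G,H \right)} = 9$ ($d{\left(G,H \right)} = \left(8 - 5\right)^{2} = 3^{2} = 9$)
$\left(405178 + d{\left(95,c{\left(24 \right)} \right)}\right) - 1579534 = \left(405178 + 9\right) - 1579534 = 405187 - 1579534 = -1174347$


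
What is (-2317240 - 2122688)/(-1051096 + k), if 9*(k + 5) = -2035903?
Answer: 9989838/2873953 ≈ 3.4760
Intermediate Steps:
k = -2035948/9 (k = -5 + (⅑)*(-2035903) = -5 - 2035903/9 = -2035948/9 ≈ -2.2622e+5)
(-2317240 - 2122688)/(-1051096 + k) = (-2317240 - 2122688)/(-1051096 - 2035948/9) = -4439928/(-11495812/9) = -4439928*(-9/11495812) = 9989838/2873953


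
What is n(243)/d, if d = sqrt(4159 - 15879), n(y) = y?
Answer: -243*I*sqrt(2930)/5860 ≈ -2.2446*I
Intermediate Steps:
d = 2*I*sqrt(2930) (d = sqrt(-11720) = 2*I*sqrt(2930) ≈ 108.26*I)
n(243)/d = 243/((2*I*sqrt(2930))) = 243*(-I*sqrt(2930)/5860) = -243*I*sqrt(2930)/5860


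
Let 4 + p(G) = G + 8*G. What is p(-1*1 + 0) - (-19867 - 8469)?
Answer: 28323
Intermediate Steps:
p(G) = -4 + 9*G (p(G) = -4 + (G + 8*G) = -4 + 9*G)
p(-1*1 + 0) - (-19867 - 8469) = (-4 + 9*(-1*1 + 0)) - (-19867 - 8469) = (-4 + 9*(-1 + 0)) - 1*(-28336) = (-4 + 9*(-1)) + 28336 = (-4 - 9) + 28336 = -13 + 28336 = 28323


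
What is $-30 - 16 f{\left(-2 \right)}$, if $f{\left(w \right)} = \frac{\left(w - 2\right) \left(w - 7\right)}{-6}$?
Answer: $66$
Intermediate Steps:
$f{\left(w \right)} = - \frac{\left(-7 + w\right) \left(-2 + w\right)}{6}$ ($f{\left(w \right)} = \left(-2 + w\right) \left(-7 + w\right) \left(- \frac{1}{6}\right) = \left(-7 + w\right) \left(-2 + w\right) \left(- \frac{1}{6}\right) = - \frac{\left(-7 + w\right) \left(-2 + w\right)}{6}$)
$-30 - 16 f{\left(-2 \right)} = -30 - 16 \left(- \frac{7}{3} - \frac{\left(-2\right)^{2}}{6} + \frac{3}{2} \left(-2\right)\right) = -30 - 16 \left(- \frac{7}{3} - \frac{2}{3} - 3\right) = -30 - -96 = -30 + 96 = 66$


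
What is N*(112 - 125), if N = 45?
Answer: -585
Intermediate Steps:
N*(112 - 125) = 45*(112 - 125) = 45*(-13) = -585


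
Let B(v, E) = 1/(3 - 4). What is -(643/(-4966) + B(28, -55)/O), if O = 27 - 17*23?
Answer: 8811/69524 ≈ 0.12673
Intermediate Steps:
B(v, E) = -1 (B(v, E) = 1/(-1) = -1)
O = -364 (O = 27 - 391 = -364)
-(643/(-4966) + B(28, -55)/O) = -(643/(-4966) - 1/(-364)) = -(643*(-1/4966) - 1*(-1/364)) = -(-643/4966 + 1/364) = -1*(-8811/69524) = 8811/69524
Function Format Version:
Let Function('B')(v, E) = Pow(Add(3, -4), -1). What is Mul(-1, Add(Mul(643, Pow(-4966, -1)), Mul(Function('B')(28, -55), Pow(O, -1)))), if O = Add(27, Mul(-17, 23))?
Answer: Rational(8811, 69524) ≈ 0.12673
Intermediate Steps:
Function('B')(v, E) = -1 (Function('B')(v, E) = Pow(-1, -1) = -1)
O = -364 (O = Add(27, -391) = -364)
Mul(-1, Add(Mul(643, Pow(-4966, -1)), Mul(Function('B')(28, -55), Pow(O, -1)))) = Mul(-1, Add(Mul(643, Pow(-4966, -1)), Mul(-1, Pow(-364, -1)))) = Mul(-1, Add(Mul(643, Rational(-1, 4966)), Mul(-1, Rational(-1, 364)))) = Mul(-1, Add(Rational(-643, 4966), Rational(1, 364))) = Mul(-1, Rational(-8811, 69524)) = Rational(8811, 69524)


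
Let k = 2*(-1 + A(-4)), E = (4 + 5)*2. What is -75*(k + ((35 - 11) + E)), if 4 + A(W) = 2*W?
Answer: -1200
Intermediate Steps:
A(W) = -4 + 2*W
E = 18 (E = 9*2 = 18)
k = -26 (k = 2*(-1 + (-4 + 2*(-4))) = 2*(-1 + (-4 - 8)) = 2*(-1 - 12) = 2*(-13) = -26)
-75*(k + ((35 - 11) + E)) = -75*(-26 + ((35 - 11) + 18)) = -75*(-26 + (24 + 18)) = -75*(-26 + 42) = -75*16 = -1200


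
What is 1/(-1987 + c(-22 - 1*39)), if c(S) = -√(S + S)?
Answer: I/(√122 - 1987*I) ≈ -0.00050326 + 2.7975e-6*I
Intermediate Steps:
c(S) = -√2*√S (c(S) = -√(2*S) = -√2*√S)
1/(-1987 + c(-22 - 1*39)) = 1/(-1987 - √2*√(-22 - 1*39)) = 1/(-1987 - √2*√(-22 - 39)) = 1/(-1987 - √2*√(-61)) = 1/(-1987 - √2*I*√61) = 1/(-1987 - I*√122)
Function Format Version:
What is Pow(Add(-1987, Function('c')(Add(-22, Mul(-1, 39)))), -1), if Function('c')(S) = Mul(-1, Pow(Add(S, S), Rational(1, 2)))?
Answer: Mul(I, Pow(Add(Pow(122, Rational(1, 2)), Mul(-1987, I)), -1)) ≈ Add(-0.00050326, Mul(2.7975e-6, I))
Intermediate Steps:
Function('c')(S) = Mul(-1, Pow(2, Rational(1, 2)), Pow(S, Rational(1, 2))) (Function('c')(S) = Mul(-1, Pow(Mul(2, S), Rational(1, 2))) = Mul(-1, Mul(Pow(2, Rational(1, 2)), Pow(S, Rational(1, 2)))) = Mul(-1, Pow(2, Rational(1, 2)), Pow(S, Rational(1, 2))))
Pow(Add(-1987, Function('c')(Add(-22, Mul(-1, 39)))), -1) = Pow(Add(-1987, Mul(-1, Pow(2, Rational(1, 2)), Pow(Add(-22, Mul(-1, 39)), Rational(1, 2)))), -1) = Pow(Add(-1987, Mul(-1, Pow(2, Rational(1, 2)), Pow(Add(-22, -39), Rational(1, 2)))), -1) = Pow(Add(-1987, Mul(-1, Pow(2, Rational(1, 2)), Pow(-61, Rational(1, 2)))), -1) = Pow(Add(-1987, Mul(-1, Pow(2, Rational(1, 2)), Mul(I, Pow(61, Rational(1, 2))))), -1) = Pow(Add(-1987, Mul(-1, I, Pow(122, Rational(1, 2)))), -1)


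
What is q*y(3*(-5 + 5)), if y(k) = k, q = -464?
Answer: 0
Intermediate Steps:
q*y(3*(-5 + 5)) = -1392*(-5 + 5) = -1392*0 = -464*0 = 0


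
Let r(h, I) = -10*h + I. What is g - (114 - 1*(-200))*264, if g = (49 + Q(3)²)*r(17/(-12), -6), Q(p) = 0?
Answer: -494975/6 ≈ -82496.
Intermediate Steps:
r(h, I) = I - 10*h
g = 2401/6 (g = (49 + 0²)*(-6 - 170/(-12)) = (49 + 0)*(-6 - 170*(-1)/12) = 49*(-6 - 10*(-17/12)) = 49*(-6 + 85/6) = 49*(49/6) = 2401/6 ≈ 400.17)
g - (114 - 1*(-200))*264 = 2401/6 - (114 - 1*(-200))*264 = 2401/6 - (114 + 200)*264 = 2401/6 - 314*264 = 2401/6 - 1*82896 = 2401/6 - 82896 = -494975/6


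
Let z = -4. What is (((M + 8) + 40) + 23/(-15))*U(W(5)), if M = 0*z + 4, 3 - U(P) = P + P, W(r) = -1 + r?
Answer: -757/3 ≈ -252.33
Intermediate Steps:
U(P) = 3 - 2*P (U(P) = 3 - (P + P) = 3 - 2*P)
M = 4 (M = 0*(-4) + 4 = 0 + 4 = 4)
(((M + 8) + 40) + 23/(-15))*U(W(5)) = (((4 + 8) + 40) + 23/(-15))*(3 - 2*(-1 + 5)) = ((12 + 40) + 23*(-1/15))*(3 - 2*4) = (52 - 23/15)*(3 - 8) = (757/15)*(-5) = -757/3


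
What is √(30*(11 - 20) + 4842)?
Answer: 6*√127 ≈ 67.617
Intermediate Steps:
√(30*(11 - 20) + 4842) = √(30*(-9) + 4842) = √(-270 + 4842) = √4572 = 6*√127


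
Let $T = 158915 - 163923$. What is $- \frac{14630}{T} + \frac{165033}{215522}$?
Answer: $\frac{994893031}{269833544} \approx 3.6871$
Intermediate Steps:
$T = -5008$
$- \frac{14630}{T} + \frac{165033}{215522} = - \frac{14630}{-5008} + \frac{165033}{215522} = \left(-14630\right) \left(- \frac{1}{5008}\right) + 165033 \cdot \frac{1}{215522} = \frac{7315}{2504} + \frac{165033}{215522} = \frac{994893031}{269833544}$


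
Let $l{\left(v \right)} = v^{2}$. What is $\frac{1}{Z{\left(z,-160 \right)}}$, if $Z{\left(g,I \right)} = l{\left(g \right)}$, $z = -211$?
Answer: $\frac{1}{44521} \approx 2.2461 \cdot 10^{-5}$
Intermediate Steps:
$Z{\left(g,I \right)} = g^{2}$
$\frac{1}{Z{\left(z,-160 \right)}} = \frac{1}{\left(-211\right)^{2}} = \frac{1}{44521}$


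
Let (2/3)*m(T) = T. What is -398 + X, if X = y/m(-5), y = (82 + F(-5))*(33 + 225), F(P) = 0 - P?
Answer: -16954/5 ≈ -3390.8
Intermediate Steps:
F(P) = -P
m(T) = 3*T/2
y = 22446 (y = (82 - 1*(-5))*(33 + 225) = (82 + 5)*258 = 87*258 = 22446)
X = -14964/5 (X = 22446/(((3/2)*(-5))) = 22446/(-15/2) = 22446*(-2/15) = -14964/5 ≈ -2992.8)
-398 + X = -398 - 14964/5 = -16954/5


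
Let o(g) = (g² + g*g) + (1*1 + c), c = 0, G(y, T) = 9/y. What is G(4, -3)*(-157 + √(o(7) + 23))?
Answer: -1413/4 + 9*√122/4 ≈ -328.40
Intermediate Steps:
o(g) = 1 + 2*g² (o(g) = (g² + g*g) + (1*1 + 0) = (g² + g²) + (1 + 0) = 2*g² + 1 = 1 + 2*g²)
G(4, -3)*(-157 + √(o(7) + 23)) = (9/4)*(-157 + √((1 + 2*7²) + 23)) = (9*(¼))*(-157 + √((1 + 2*49) + 23)) = 9*(-157 + √((1 + 98) + 23))/4 = 9*(-157 + √(99 + 23))/4 = 9*(-157 + √122)/4 = -1413/4 + 9*√122/4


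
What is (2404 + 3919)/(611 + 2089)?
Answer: 6323/2700 ≈ 2.3419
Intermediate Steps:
(2404 + 3919)/(611 + 2089) = 6323/2700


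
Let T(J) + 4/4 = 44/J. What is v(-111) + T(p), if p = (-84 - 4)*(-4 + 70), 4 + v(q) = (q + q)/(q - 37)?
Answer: -463/132 ≈ -3.5076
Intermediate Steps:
v(q) = -4 + 2*q/(-37 + q) (v(q) = -4 + (q + q)/(q - 37) = -4 + (2*q)/(-37 + q) = -4 + 2*q/(-37 + q))
p = -5808 (p = -88*66 = -5808)
T(J) = -1 + 44/J
v(-111) + T(p) = 2*(74 - 1*(-111))/(-37 - 111) + (44 - 1*(-5808))/(-5808) = 2*(74 + 111)/(-148) - (44 + 5808)/5808 = 2*(-1/148)*185 - 1/5808*5852 = -5/2 - 133/132 = -463/132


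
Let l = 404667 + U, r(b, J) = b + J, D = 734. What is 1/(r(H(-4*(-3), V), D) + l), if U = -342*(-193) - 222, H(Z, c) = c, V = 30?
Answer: 1/471215 ≈ 2.1222e-6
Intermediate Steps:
U = 65784 (U = 66006 - 222 = 65784)
r(b, J) = J + b
l = 470451 (l = 404667 + 65784 = 470451)
1/(r(H(-4*(-3), V), D) + l) = 1/((734 + 30) + 470451) = 1/(764 + 470451) = 1/471215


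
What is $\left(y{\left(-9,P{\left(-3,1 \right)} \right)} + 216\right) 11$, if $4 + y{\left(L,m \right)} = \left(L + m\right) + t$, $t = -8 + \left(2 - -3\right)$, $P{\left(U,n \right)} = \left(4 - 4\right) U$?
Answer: $2200$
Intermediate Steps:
$P{\left(U,n \right)} = 0$ ($P{\left(U,n \right)} = 0 U = 0$)
$t = -3$ ($t = -8 + \left(2 + 3\right) = -8 + 5 = -3$)
$y{\left(L,m \right)} = -7 + L + m$ ($y{\left(L,m \right)} = -4 - \left(3 - L - m\right) = -4 + \left(-3 + L + m\right) = -7 + L + m$)
$\left(y{\left(-9,P{\left(-3,1 \right)} \right)} + 216\right) 11 = \left(\left(-7 - 9 + 0\right) + 216\right) 11 = \left(-16 + 216\right) 11 = 200 \cdot 11 = 2200$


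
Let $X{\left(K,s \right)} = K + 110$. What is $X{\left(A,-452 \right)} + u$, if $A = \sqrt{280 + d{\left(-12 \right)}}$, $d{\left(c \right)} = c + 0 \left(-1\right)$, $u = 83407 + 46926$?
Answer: $130443 + 2 \sqrt{67} \approx 1.3046 \cdot 10^{5}$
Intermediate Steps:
$u = 130333$
$d{\left(c \right)} = c$ ($d{\left(c \right)} = c + 0 = c$)
$A = 2 \sqrt{67}$ ($A = \sqrt{280 - 12} = \sqrt{268} = 2 \sqrt{67} \approx 16.371$)
$X{\left(K,s \right)} = 110 + K$
$X{\left(A,-452 \right)} + u = \left(110 + 2 \sqrt{67}\right) + 130333 = 130443 + 2 \sqrt{67}$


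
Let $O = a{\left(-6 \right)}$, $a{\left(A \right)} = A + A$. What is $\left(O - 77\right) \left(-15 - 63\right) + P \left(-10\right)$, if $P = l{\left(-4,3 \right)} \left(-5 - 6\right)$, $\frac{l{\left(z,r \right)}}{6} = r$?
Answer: $8922$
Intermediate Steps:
$a{\left(A \right)} = 2 A$
$l{\left(z,r \right)} = 6 r$
$O = -12$ ($O = 2 \left(-6\right) = -12$)
$P = -198$ ($P = 6 \cdot 3 \left(-5 - 6\right) = 18 \left(-11\right) = -198$)
$\left(O - 77\right) \left(-15 - 63\right) + P \left(-10\right) = \left(-12 - 77\right) \left(-15 - 63\right) - -1980 = \left(-89\right) \left(-78\right) + 1980 = 6942 + 1980 = 8922$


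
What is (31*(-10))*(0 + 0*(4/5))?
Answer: 0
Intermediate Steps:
(31*(-10))*(0 + 0*(4/5)) = -310*(0 + 0*(4*(1/5))) = -310*(0 + 0*(4/5)) = -310*(0 + 0) = -310*0 = 0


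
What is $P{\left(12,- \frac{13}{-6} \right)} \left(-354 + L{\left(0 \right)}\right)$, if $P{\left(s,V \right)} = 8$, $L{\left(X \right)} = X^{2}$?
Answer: $-2832$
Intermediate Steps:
$P{\left(12,- \frac{13}{-6} \right)} \left(-354 + L{\left(0 \right)}\right) = 8 \left(-354 + 0^{2}\right) = 8 \left(-354 + 0\right) = 8 \left(-354\right) = -2832$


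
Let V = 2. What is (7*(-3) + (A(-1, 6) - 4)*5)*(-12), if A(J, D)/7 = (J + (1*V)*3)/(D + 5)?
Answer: 3312/11 ≈ 301.09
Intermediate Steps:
A(J, D) = 7*(6 + J)/(5 + D) (A(J, D) = 7*((J + (1*2)*3)/(D + 5)) = 7*((J + 2*3)/(5 + D)) = 7*((J + 6)/(5 + D)) = 7*((6 + J)/(5 + D)) = 7*(6 + J)/(5 + D))
(7*(-3) + (A(-1, 6) - 4)*5)*(-12) = (7*(-3) + (7*(6 - 1)/(5 + 6) - 4)*5)*(-12) = (-21 + (7*5/11 - 4)*5)*(-12) = (-21 + (7*(1/11)*5 - 4)*5)*(-12) = (-21 + (35/11 - 4)*5)*(-12) = (-21 - 9/11*5)*(-12) = (-21 - 45/11)*(-12) = -276/11*(-12) = 3312/11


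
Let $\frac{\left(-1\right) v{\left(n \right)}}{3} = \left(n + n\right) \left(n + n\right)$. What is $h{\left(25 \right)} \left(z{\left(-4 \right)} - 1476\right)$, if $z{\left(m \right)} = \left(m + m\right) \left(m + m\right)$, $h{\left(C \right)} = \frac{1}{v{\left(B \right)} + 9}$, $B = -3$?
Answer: $\frac{1412}{99} \approx 14.263$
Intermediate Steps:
$v{\left(n \right)} = - 12 n^{2}$ ($v{\left(n \right)} = - 3 \left(n + n\right) \left(n + n\right) = - 3 \cdot 2 n 2 n = - 3 \cdot 4 n^{2} = - 12 n^{2}$)
$h{\left(C \right)} = - \frac{1}{99}$ ($h{\left(C \right)} = \frac{1}{- 12 \left(-3\right)^{2} + 9} = \frac{1}{\left(-12\right) 9 + 9} = \frac{1}{-108 + 9} = \frac{1}{-99} = - \frac{1}{99}$)
$z{\left(m \right)} = 4 m^{2}$ ($z{\left(m \right)} = 2 m 2 m = 4 m^{2}$)
$h{\left(25 \right)} \left(z{\left(-4 \right)} - 1476\right) = - \frac{4 \left(-4\right)^{2} - 1476}{99} = - \frac{4 \cdot 16 - 1476}{99} = - \frac{64 - 1476}{99} = \left(- \frac{1}{99}\right) \left(-1412\right) = \frac{1412}{99}$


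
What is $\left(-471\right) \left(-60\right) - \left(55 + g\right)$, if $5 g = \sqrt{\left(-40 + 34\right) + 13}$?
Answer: $28205 - \frac{\sqrt{7}}{5} \approx 28204.0$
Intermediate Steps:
$g = \frac{\sqrt{7}}{5}$ ($g = \frac{\sqrt{\left(-40 + 34\right) + 13}}{5} = \frac{\sqrt{-6 + 13}}{5} = \frac{\sqrt{7}}{5} \approx 0.52915$)
$\left(-471\right) \left(-60\right) - \left(55 + g\right) = \left(-471\right) \left(-60\right) - \left(55 + \frac{\sqrt{7}}{5}\right) = 28260 - \left(55 + \frac{\sqrt{7}}{5}\right) = 28205 - \frac{\sqrt{7}}{5}$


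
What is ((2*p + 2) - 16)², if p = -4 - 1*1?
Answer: 576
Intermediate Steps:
p = -5 (p = -4 - 1 = -5)
((2*p + 2) - 16)² = ((2*(-5) + 2) - 16)² = ((-10 + 2) - 16)² = (-8 - 16)² = (-24)² = 576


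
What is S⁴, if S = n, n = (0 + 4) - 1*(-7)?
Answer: 14641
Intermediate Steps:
n = 11 (n = 4 + 7 = 11)
S = 11
S⁴ = 11⁴ = 14641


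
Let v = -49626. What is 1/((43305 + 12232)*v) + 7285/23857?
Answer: 20078036671313/65751780567834 ≈ 0.30536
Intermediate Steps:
1/((43305 + 12232)*v) + 7285/23857 = 1/((43305 + 12232)*(-49626)) + 7285/23857 = -1/49626/55537 + 7285*(1/23857) = (1/55537)*(-1/49626) + 7285/23857 = -1/2756079162 + 7285/23857 = 20078036671313/65751780567834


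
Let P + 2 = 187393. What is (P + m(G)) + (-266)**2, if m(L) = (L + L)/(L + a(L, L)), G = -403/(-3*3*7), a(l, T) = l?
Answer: 258148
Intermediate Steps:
P = 187391 (P = -2 + 187393 = 187391)
G = 403/63 (G = -403/((-9*7)) = -403/(-63) = -403*(-1/63) = 403/63 ≈ 6.3968)
m(L) = 1 (m(L) = (L + L)/(L + L) = (2*L)/((2*L)) = (2*L)*(1/(2*L)) = 1)
(P + m(G)) + (-266)**2 = (187391 + 1) + (-266)**2 = 187392 + 70756 = 258148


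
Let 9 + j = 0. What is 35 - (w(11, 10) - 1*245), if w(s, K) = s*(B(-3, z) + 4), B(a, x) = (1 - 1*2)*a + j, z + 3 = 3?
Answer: 302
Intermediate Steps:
z = 0 (z = -3 + 3 = 0)
j = -9 (j = -9 + 0 = -9)
B(a, x) = -9 - a (B(a, x) = (1 - 1*2)*a - 9 = (1 - 2)*a - 9 = -a - 9 = -9 - a)
w(s, K) = -2*s (w(s, K) = s*((-9 - 1*(-3)) + 4) = s*((-9 + 3) + 4) = s*(-6 + 4) = s*(-2) = -2*s)
35 - (w(11, 10) - 1*245) = 35 - (-2*11 - 1*245) = 35 - (-22 - 245) = 35 - 1*(-267) = 35 + 267 = 302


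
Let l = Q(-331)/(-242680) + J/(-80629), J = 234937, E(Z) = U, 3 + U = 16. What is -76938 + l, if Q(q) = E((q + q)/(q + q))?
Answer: -1505506379164697/19567045720 ≈ -76941.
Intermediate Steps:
U = 13 (U = -3 + 16 = 13)
E(Z) = 13
Q(q) = 13
l = -57015559337/19567045720 (l = 13/(-242680) + 234937/(-80629) = 13*(-1/242680) + 234937*(-1/80629) = -13/242680 - 234937/80629 = -57015559337/19567045720 ≈ -2.9139)
-76938 + l = -76938 - 57015559337/19567045720 = -1505506379164697/19567045720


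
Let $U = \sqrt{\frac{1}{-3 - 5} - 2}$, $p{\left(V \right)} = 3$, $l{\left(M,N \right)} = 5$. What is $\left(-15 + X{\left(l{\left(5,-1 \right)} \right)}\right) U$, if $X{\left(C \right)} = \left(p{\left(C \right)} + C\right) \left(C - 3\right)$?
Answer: $\frac{i \sqrt{34}}{4} \approx 1.4577 i$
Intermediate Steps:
$X{\left(C \right)} = \left(-3 + C\right) \left(3 + C\right)$ ($X{\left(C \right)} = \left(3 + C\right) \left(C - 3\right) = \left(3 + C\right) \left(-3 + C\right) = \left(-3 + C\right) \left(3 + C\right)$)
$U = \frac{i \sqrt{34}}{4}$ ($U = \sqrt{\frac{1}{-8} - 2} = \sqrt{- \frac{1}{8} - 2} = \sqrt{- \frac{17}{8}} = \frac{i \sqrt{34}}{4} \approx 1.4577 i$)
$\left(-15 + X{\left(l{\left(5,-1 \right)} \right)}\right) U = \left(-15 - \left(9 - 5^{2}\right)\right) \frac{i \sqrt{34}}{4} = \left(-15 + \left(-9 + 25\right)\right) \frac{i \sqrt{34}}{4} = \left(-15 + 16\right) \frac{i \sqrt{34}}{4} = 1 \frac{i \sqrt{34}}{4} = \frac{i \sqrt{34}}{4}$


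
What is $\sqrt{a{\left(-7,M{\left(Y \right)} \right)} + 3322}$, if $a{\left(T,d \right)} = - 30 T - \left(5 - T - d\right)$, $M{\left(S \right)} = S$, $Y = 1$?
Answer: $\sqrt{3521} \approx 59.338$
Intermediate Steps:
$a{\left(T,d \right)} = -5 + d - 29 T$ ($a{\left(T,d \right)} = - 30 T + \left(-5 + T + d\right) = -5 + d - 29 T$)
$\sqrt{a{\left(-7,M{\left(Y \right)} \right)} + 3322} = \sqrt{\left(-5 + 1 - -203\right) + 3322} = \sqrt{\left(-5 + 1 + 203\right) + 3322} = \sqrt{199 + 3322} = \sqrt{3521}$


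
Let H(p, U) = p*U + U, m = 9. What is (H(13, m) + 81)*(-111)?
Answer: -22977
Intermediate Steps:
H(p, U) = U + U*p (H(p, U) = U*p + U = U + U*p)
(H(13, m) + 81)*(-111) = (9*(1 + 13) + 81)*(-111) = (9*14 + 81)*(-111) = (126 + 81)*(-111) = 207*(-111) = -22977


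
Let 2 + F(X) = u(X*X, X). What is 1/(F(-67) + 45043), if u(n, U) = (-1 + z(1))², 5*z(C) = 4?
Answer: 25/1126026 ≈ 2.2202e-5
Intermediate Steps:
z(C) = ⅘ (z(C) = (⅕)*4 = ⅘)
u(n, U) = 1/25 (u(n, U) = (-1 + ⅘)² = (-⅕)² = 1/25)
F(X) = -49/25 (F(X) = -2 + 1/25 = -49/25)
1/(F(-67) + 45043) = 1/(-49/25 + 45043) = 1/(1126026/25) = 25/1126026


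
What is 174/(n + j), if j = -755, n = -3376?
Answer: -58/1377 ≈ -0.042121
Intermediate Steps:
174/(n + j) = 174/(-3376 - 755) = 174/(-4131) = 174*(-1/4131) = -58/1377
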